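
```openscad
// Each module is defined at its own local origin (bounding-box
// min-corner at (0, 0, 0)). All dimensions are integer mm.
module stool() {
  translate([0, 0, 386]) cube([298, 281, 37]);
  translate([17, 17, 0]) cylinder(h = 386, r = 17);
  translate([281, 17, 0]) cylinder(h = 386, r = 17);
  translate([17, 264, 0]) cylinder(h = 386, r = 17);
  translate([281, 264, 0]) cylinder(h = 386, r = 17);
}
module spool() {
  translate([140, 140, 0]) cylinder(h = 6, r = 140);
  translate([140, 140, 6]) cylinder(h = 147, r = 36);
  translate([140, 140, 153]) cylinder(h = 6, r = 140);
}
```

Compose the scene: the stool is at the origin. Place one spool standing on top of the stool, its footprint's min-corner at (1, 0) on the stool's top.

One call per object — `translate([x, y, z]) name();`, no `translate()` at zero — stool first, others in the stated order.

stool();
translate([1, 0, 423]) spool();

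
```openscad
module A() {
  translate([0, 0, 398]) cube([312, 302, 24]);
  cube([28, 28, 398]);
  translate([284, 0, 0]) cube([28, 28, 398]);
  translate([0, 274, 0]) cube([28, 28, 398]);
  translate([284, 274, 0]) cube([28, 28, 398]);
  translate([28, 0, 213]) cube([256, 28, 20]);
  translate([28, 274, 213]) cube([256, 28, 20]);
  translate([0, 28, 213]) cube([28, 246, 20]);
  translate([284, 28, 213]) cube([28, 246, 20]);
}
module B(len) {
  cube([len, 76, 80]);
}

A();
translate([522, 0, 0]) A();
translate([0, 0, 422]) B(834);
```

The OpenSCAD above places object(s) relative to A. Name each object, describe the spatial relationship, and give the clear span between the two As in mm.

Second stool starts at x = 522; first ends at x = 312; clear span = 522 − 312 = 210 mm.

A is a stool. B is a beam. A beam spans the tops of two stools. The clear span between the two stools is 210 mm.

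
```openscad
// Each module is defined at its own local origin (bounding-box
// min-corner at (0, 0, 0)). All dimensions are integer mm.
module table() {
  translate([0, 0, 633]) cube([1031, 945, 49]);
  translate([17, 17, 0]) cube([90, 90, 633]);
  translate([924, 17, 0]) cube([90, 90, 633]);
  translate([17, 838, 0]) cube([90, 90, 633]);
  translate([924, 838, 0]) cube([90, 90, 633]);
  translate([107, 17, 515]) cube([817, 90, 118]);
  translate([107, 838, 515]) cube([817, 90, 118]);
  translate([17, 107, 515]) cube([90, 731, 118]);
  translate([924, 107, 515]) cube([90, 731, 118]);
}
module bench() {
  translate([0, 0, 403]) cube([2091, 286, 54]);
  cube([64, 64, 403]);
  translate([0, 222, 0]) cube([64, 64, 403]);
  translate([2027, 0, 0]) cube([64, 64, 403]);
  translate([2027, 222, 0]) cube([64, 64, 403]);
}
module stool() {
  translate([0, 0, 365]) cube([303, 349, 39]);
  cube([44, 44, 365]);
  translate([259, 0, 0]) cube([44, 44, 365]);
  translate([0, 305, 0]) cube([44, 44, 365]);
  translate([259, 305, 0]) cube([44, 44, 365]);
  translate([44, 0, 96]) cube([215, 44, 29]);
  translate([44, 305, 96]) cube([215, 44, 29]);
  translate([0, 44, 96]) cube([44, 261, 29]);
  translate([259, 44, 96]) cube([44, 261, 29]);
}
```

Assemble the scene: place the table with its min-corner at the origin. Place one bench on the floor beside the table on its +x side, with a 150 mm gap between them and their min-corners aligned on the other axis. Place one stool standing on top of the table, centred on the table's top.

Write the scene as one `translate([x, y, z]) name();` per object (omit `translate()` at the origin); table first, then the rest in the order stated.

table();
translate([1181, 0, 0]) bench();
translate([364, 298, 682]) stool();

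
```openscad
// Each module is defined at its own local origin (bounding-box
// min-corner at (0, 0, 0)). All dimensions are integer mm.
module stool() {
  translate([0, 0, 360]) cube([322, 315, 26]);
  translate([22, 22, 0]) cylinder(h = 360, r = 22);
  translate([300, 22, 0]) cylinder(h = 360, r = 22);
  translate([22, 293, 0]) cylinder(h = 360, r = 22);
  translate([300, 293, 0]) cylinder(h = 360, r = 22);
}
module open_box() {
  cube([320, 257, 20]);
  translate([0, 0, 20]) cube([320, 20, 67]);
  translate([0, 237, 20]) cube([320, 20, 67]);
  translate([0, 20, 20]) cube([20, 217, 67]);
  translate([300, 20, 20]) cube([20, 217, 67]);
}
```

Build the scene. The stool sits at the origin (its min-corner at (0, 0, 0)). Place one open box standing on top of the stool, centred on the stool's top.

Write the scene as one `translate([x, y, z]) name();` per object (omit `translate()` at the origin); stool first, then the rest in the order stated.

stool();
translate([1, 29, 386]) open_box();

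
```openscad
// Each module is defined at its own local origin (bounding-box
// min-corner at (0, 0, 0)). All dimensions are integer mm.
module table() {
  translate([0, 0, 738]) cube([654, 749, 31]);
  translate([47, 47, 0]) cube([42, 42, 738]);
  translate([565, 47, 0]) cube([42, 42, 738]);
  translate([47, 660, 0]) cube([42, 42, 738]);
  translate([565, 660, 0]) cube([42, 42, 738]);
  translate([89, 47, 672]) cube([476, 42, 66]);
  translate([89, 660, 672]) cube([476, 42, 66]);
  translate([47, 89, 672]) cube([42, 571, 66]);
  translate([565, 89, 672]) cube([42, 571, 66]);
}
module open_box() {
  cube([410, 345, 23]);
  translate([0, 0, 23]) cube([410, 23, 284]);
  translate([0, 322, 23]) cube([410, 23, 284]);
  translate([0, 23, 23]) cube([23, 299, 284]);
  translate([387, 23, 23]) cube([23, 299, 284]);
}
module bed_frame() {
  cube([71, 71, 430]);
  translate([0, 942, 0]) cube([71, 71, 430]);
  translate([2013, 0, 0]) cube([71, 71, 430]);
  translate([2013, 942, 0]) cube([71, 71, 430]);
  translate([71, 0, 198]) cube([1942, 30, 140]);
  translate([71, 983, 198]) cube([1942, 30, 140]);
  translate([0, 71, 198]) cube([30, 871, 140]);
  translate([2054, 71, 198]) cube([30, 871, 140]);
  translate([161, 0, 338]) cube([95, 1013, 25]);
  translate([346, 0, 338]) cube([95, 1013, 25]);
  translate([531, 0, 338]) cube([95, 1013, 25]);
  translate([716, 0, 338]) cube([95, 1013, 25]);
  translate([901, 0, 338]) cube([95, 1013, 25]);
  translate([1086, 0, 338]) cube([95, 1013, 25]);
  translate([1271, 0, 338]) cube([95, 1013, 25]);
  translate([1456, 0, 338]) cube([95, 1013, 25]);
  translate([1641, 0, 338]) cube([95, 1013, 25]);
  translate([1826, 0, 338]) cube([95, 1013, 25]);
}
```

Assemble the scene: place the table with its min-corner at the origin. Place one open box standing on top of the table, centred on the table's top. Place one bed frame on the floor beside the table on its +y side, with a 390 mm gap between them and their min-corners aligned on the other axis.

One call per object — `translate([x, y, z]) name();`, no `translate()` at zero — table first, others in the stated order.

table();
translate([122, 202, 769]) open_box();
translate([0, 1139, 0]) bed_frame();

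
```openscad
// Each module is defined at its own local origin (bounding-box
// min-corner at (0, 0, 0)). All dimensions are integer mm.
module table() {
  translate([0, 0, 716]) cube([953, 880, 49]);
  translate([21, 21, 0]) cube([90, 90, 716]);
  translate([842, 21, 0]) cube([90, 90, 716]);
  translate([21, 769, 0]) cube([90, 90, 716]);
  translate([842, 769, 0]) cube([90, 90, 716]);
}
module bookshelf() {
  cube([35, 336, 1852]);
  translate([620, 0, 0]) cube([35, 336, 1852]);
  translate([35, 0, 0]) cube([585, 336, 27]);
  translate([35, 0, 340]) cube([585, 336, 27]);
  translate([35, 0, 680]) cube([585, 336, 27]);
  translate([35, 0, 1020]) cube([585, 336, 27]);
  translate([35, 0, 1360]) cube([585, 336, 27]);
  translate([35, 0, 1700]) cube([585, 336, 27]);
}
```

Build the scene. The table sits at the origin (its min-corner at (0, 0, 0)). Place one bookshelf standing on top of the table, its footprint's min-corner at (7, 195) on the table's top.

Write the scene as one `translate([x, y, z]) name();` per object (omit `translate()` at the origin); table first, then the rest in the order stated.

table();
translate([7, 195, 765]) bookshelf();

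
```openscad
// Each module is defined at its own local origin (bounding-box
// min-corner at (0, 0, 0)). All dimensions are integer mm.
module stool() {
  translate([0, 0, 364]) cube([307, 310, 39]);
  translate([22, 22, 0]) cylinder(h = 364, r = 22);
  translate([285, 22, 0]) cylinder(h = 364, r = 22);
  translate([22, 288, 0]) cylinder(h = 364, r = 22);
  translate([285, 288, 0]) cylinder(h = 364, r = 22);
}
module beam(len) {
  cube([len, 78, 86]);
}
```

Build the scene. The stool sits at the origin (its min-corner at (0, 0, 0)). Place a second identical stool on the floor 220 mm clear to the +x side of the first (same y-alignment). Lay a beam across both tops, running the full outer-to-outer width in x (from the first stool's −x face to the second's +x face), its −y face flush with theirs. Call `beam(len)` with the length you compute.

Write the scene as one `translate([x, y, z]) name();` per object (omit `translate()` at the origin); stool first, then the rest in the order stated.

stool();
translate([527, 0, 0]) stool();
translate([0, 0, 403]) beam(834);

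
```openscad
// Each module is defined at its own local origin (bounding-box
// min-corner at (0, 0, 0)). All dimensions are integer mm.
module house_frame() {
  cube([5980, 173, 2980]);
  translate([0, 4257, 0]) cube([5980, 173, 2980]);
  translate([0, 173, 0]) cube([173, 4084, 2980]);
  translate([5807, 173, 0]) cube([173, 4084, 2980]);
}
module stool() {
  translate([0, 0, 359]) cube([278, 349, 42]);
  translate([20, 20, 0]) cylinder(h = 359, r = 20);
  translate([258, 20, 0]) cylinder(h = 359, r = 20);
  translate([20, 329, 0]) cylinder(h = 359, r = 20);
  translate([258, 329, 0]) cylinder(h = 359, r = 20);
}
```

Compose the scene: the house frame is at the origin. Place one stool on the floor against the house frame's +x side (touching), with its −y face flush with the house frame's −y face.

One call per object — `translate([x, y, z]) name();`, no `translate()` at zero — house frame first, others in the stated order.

house_frame();
translate([5980, 0, 0]) stool();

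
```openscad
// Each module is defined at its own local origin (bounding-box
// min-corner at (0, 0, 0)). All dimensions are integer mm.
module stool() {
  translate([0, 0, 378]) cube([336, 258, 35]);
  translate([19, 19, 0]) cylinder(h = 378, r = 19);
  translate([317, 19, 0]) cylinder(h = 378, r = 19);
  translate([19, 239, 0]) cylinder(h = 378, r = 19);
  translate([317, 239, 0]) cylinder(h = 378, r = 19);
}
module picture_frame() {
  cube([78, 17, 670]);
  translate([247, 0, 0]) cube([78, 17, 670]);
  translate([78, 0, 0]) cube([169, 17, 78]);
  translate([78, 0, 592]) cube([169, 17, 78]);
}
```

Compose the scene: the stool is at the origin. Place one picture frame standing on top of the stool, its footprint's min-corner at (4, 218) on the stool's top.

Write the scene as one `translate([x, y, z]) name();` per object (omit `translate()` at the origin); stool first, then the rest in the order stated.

stool();
translate([4, 218, 413]) picture_frame();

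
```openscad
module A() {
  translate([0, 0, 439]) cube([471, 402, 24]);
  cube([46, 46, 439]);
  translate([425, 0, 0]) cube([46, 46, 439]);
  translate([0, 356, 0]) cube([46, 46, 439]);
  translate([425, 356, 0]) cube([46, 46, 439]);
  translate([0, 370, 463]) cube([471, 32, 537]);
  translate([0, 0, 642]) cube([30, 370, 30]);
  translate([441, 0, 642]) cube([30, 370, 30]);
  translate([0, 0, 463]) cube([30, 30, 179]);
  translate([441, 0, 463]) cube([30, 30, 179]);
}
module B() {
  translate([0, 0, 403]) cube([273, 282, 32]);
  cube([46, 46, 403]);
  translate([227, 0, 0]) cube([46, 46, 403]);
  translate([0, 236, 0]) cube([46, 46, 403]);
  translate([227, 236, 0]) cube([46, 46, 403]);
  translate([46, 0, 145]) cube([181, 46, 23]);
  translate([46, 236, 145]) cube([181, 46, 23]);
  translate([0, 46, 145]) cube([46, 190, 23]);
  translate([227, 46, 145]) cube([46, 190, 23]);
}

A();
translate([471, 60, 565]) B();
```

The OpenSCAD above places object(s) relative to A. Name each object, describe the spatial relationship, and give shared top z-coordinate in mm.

A is a chair. B is a stool. The stool is beside the chair with their tops flush at z = 1000. The shared top z-coordinate is 1000 mm.

Both tops at z = 1000 mm.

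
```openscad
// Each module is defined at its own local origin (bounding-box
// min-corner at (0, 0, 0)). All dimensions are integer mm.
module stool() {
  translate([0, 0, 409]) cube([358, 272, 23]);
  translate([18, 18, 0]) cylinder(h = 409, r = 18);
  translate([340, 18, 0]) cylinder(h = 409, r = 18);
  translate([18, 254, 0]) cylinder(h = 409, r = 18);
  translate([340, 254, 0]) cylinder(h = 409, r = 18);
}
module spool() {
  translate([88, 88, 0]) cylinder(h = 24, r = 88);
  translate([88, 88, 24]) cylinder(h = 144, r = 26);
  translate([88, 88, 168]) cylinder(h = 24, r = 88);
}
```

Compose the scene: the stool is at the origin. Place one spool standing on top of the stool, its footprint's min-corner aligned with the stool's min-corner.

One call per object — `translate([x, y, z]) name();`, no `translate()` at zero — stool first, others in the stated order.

stool();
translate([0, 0, 432]) spool();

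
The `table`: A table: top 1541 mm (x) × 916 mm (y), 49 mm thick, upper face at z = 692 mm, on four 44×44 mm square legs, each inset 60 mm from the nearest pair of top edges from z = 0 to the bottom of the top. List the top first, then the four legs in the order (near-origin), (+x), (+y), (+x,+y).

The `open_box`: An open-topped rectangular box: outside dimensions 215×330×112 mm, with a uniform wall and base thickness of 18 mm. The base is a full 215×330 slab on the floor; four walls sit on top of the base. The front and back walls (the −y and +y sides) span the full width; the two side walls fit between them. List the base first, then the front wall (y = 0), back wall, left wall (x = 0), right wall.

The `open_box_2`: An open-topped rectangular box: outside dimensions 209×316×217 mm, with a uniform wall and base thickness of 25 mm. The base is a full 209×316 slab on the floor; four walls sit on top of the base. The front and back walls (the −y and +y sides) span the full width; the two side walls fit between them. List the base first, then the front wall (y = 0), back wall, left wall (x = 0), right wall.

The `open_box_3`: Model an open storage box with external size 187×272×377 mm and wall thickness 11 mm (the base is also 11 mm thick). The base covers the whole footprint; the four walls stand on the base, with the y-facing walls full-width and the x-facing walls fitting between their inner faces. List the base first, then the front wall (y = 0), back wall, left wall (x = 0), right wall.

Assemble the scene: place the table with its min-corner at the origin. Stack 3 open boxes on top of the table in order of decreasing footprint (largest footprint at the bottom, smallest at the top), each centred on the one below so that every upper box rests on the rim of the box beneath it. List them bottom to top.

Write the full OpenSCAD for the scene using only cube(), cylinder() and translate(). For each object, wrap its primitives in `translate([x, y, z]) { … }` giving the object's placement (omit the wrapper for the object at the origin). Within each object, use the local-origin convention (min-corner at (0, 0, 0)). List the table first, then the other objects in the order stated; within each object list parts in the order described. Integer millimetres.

translate([0, 0, 643]) cube([1541, 916, 49]);
translate([60, 60, 0]) cube([44, 44, 643]);
translate([1437, 60, 0]) cube([44, 44, 643]);
translate([60, 812, 0]) cube([44, 44, 643]);
translate([1437, 812, 0]) cube([44, 44, 643]);
translate([663, 293, 692]) {
  cube([215, 330, 18]);
  translate([0, 0, 18]) cube([215, 18, 94]);
  translate([0, 312, 18]) cube([215, 18, 94]);
  translate([0, 18, 18]) cube([18, 294, 94]);
  translate([197, 18, 18]) cube([18, 294, 94]);
}
translate([666, 300, 804]) {
  cube([209, 316, 25]);
  translate([0, 0, 25]) cube([209, 25, 192]);
  translate([0, 291, 25]) cube([209, 25, 192]);
  translate([0, 25, 25]) cube([25, 266, 192]);
  translate([184, 25, 25]) cube([25, 266, 192]);
}
translate([677, 322, 1021]) {
  cube([187, 272, 11]);
  translate([0, 0, 11]) cube([187, 11, 366]);
  translate([0, 261, 11]) cube([187, 11, 366]);
  translate([0, 11, 11]) cube([11, 250, 366]);
  translate([176, 11, 11]) cube([11, 250, 366]);
}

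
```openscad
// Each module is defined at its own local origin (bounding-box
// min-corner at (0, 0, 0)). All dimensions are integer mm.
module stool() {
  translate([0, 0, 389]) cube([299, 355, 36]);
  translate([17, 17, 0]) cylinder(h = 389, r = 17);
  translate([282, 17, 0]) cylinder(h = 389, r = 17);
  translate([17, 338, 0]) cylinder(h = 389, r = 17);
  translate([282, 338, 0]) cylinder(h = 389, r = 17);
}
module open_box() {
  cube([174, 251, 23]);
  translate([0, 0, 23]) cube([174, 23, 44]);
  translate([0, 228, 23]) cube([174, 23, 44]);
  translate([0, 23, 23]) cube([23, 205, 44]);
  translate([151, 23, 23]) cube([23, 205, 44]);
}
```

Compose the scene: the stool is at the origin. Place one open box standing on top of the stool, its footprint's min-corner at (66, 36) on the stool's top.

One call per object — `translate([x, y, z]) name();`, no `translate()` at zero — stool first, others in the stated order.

stool();
translate([66, 36, 425]) open_box();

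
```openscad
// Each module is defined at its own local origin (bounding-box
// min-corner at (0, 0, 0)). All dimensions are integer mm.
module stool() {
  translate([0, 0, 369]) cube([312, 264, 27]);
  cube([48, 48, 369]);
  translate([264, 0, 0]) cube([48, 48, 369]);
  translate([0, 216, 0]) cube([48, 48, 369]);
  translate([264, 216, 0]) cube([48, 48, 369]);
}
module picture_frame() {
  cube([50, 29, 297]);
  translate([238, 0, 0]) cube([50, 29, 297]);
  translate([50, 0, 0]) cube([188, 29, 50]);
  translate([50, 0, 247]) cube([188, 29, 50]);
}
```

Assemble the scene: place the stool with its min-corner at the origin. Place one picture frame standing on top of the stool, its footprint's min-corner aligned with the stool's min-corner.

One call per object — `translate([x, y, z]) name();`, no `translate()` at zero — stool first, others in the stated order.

stool();
translate([0, 0, 396]) picture_frame();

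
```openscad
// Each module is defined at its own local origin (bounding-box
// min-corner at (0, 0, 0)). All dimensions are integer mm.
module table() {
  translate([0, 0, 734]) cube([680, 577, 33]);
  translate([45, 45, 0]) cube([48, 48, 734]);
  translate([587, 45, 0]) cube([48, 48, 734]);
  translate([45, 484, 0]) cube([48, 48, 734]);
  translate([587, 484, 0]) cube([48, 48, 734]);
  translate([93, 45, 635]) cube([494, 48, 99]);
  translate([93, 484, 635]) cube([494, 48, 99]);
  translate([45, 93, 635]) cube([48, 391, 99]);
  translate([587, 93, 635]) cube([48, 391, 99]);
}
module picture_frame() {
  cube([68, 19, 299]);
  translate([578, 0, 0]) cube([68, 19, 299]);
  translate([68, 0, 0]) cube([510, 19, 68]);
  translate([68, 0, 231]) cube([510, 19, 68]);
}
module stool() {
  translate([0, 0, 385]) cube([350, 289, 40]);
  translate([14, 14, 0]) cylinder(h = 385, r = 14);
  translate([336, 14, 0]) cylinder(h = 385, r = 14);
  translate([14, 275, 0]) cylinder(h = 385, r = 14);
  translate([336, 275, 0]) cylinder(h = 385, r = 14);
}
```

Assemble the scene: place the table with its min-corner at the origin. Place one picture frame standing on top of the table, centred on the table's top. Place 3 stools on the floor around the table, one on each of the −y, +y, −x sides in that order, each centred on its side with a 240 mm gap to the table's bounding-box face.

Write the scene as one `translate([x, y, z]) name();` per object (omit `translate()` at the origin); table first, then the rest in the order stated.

table();
translate([17, 279, 767]) picture_frame();
translate([165, -529, 0]) stool();
translate([165, 817, 0]) stool();
translate([-590, 144, 0]) stool();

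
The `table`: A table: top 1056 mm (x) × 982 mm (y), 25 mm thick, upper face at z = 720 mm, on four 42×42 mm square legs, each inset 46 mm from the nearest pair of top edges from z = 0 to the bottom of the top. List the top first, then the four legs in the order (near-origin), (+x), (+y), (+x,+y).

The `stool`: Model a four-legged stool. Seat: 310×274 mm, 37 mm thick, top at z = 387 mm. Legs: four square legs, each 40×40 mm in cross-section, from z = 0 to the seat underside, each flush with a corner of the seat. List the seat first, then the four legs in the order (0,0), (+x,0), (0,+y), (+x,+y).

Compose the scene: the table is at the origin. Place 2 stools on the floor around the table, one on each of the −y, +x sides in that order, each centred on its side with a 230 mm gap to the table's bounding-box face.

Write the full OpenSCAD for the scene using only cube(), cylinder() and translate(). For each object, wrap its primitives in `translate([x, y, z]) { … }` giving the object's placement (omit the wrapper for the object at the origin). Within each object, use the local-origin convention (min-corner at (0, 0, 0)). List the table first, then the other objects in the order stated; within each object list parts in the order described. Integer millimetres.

translate([0, 0, 695]) cube([1056, 982, 25]);
translate([46, 46, 0]) cube([42, 42, 695]);
translate([968, 46, 0]) cube([42, 42, 695]);
translate([46, 894, 0]) cube([42, 42, 695]);
translate([968, 894, 0]) cube([42, 42, 695]);
translate([373, -504, 0]) {
  translate([0, 0, 350]) cube([310, 274, 37]);
  cube([40, 40, 350]);
  translate([270, 0, 0]) cube([40, 40, 350]);
  translate([0, 234, 0]) cube([40, 40, 350]);
  translate([270, 234, 0]) cube([40, 40, 350]);
}
translate([1286, 354, 0]) {
  translate([0, 0, 350]) cube([310, 274, 37]);
  cube([40, 40, 350]);
  translate([270, 0, 0]) cube([40, 40, 350]);
  translate([0, 234, 0]) cube([40, 40, 350]);
  translate([270, 234, 0]) cube([40, 40, 350]);
}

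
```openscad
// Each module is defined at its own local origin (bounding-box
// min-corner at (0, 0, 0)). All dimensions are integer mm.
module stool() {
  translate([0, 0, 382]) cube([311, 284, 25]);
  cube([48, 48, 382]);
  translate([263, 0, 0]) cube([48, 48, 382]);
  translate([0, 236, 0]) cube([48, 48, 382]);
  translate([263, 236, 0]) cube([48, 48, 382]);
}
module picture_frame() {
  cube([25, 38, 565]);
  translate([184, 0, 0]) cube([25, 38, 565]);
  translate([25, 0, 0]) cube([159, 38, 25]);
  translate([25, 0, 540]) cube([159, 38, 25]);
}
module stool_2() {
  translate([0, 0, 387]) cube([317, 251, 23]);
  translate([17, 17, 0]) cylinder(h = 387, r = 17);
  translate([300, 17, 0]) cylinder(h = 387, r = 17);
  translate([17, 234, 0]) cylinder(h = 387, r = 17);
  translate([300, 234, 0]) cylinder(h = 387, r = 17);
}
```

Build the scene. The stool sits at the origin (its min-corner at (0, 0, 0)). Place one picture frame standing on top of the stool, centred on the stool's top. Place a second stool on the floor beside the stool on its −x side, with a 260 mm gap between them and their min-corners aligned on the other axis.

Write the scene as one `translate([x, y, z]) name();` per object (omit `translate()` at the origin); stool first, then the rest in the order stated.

stool();
translate([51, 123, 407]) picture_frame();
translate([-577, 0, 0]) stool_2();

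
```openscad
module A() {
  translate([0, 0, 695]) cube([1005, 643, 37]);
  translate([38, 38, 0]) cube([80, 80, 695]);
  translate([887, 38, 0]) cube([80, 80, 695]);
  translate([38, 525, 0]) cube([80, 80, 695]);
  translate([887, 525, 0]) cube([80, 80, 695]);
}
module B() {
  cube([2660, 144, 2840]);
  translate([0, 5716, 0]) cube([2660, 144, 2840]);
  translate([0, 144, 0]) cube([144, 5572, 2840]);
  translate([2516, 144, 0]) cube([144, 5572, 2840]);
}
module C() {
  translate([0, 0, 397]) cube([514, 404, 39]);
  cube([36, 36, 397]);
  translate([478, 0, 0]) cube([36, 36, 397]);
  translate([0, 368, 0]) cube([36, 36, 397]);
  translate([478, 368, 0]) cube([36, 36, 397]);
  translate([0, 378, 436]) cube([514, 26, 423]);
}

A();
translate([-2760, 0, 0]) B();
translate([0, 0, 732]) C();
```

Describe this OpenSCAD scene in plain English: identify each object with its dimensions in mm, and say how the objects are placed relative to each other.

A is a rectangular dining table. The top is 1005×643×37 mm with its upper surface at z = 732 mm. It stands on four 80×80 mm square legs, each inset 38 mm from the nearest pair of top edges, running from the floor to the underside of the top.

B is a box-shaped house frame (walls only): outside footprint 2660×5860 mm, wall height 2840 mm, wall thickness 144 mm. The two y-facing walls run the full x-width; the two x-facing walls fit between the inner faces of the y-facing walls.

C is a chair. The seat is a 514×404×39 mm slab with its top at z = 436 mm, on four 36×36 mm corner legs (flush with the seat edges, standing on z = 0). A flat backrest 26 mm thick, 423 mm tall, spans the full seat width and rises from the seat top along its +y edge, rear face flush with the rear of the seat.

The house frame is on the floor beside the table on its −x side. The chair is on top of the table.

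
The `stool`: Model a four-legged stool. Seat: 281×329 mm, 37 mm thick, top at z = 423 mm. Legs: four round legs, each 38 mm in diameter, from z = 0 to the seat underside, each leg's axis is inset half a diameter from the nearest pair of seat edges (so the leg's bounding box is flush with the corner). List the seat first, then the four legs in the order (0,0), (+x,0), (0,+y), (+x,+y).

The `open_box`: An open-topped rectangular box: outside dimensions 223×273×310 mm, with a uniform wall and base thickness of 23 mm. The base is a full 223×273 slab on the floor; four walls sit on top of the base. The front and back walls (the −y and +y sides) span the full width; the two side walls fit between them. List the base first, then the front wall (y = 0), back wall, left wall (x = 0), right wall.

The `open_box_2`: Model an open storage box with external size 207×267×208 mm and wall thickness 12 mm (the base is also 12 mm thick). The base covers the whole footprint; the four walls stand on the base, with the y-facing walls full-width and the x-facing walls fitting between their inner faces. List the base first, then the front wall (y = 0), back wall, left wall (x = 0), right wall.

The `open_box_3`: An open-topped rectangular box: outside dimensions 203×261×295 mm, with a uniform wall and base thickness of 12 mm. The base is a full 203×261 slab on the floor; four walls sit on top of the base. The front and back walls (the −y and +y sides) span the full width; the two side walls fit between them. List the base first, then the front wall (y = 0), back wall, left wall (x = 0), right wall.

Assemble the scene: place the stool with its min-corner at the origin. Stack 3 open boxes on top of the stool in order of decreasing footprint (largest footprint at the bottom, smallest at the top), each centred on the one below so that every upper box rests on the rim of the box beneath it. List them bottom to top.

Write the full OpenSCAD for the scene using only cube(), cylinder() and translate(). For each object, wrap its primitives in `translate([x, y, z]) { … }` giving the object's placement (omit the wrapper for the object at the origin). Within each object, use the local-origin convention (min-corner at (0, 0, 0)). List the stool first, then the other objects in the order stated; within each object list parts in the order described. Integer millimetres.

translate([0, 0, 386]) cube([281, 329, 37]);
translate([19, 19, 0]) cylinder(h = 386, r = 19);
translate([262, 19, 0]) cylinder(h = 386, r = 19);
translate([19, 310, 0]) cylinder(h = 386, r = 19);
translate([262, 310, 0]) cylinder(h = 386, r = 19);
translate([29, 28, 423]) {
  cube([223, 273, 23]);
  translate([0, 0, 23]) cube([223, 23, 287]);
  translate([0, 250, 23]) cube([223, 23, 287]);
  translate([0, 23, 23]) cube([23, 227, 287]);
  translate([200, 23, 23]) cube([23, 227, 287]);
}
translate([37, 31, 733]) {
  cube([207, 267, 12]);
  translate([0, 0, 12]) cube([207, 12, 196]);
  translate([0, 255, 12]) cube([207, 12, 196]);
  translate([0, 12, 12]) cube([12, 243, 196]);
  translate([195, 12, 12]) cube([12, 243, 196]);
}
translate([39, 34, 941]) {
  cube([203, 261, 12]);
  translate([0, 0, 12]) cube([203, 12, 283]);
  translate([0, 249, 12]) cube([203, 12, 283]);
  translate([0, 12, 12]) cube([12, 237, 283]);
  translate([191, 12, 12]) cube([12, 237, 283]);
}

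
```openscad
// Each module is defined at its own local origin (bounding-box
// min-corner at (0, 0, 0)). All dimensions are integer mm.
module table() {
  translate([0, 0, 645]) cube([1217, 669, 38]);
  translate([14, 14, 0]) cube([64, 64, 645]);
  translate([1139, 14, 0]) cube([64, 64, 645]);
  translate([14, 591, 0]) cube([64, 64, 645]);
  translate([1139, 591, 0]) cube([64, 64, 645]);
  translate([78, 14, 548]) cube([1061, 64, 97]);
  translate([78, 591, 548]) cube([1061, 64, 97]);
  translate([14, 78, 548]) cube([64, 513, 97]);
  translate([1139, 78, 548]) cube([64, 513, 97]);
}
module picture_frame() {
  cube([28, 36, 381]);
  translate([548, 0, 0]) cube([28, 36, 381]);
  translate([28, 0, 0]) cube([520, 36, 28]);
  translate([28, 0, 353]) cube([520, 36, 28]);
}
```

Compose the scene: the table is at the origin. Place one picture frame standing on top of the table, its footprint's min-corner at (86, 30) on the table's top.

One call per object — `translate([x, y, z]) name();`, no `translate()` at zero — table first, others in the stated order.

table();
translate([86, 30, 683]) picture_frame();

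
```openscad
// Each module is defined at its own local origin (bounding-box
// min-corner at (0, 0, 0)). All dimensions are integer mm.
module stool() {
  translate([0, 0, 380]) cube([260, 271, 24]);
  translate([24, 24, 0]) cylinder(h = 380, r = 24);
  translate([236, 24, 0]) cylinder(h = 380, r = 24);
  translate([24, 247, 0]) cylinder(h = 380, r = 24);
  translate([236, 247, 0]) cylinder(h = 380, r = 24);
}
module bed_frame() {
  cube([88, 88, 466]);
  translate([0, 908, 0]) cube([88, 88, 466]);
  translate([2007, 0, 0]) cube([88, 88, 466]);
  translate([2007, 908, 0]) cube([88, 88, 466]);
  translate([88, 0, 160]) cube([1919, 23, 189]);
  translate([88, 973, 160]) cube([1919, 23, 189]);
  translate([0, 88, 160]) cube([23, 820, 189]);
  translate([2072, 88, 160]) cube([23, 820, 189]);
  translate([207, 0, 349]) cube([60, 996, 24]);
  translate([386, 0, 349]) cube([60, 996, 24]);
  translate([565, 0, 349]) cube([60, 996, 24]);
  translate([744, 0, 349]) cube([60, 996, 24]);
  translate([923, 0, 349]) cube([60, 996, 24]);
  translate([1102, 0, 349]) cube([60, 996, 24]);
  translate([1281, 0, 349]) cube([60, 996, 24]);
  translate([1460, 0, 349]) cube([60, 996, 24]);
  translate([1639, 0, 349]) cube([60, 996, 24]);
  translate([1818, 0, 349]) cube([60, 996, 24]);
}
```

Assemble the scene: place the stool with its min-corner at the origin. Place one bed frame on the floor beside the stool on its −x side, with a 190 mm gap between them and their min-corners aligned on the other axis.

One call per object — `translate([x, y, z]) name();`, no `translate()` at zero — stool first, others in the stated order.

stool();
translate([-2285, 0, 0]) bed_frame();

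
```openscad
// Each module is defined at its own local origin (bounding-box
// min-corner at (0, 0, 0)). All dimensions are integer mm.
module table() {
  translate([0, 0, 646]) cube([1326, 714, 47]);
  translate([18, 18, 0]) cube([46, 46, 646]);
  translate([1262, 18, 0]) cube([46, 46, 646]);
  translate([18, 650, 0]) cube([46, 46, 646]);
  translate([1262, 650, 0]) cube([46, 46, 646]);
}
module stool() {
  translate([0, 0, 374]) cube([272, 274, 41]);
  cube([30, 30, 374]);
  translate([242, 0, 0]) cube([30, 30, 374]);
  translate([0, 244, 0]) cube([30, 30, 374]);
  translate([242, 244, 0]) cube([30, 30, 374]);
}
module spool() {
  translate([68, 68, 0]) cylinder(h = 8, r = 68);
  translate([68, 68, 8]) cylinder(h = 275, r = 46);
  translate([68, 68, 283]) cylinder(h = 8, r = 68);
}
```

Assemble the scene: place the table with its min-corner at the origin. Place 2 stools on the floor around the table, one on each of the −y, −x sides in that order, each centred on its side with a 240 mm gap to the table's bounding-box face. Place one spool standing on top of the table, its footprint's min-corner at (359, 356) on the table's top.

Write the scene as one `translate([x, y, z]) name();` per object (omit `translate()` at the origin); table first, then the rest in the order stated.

table();
translate([527, -514, 0]) stool();
translate([-512, 220, 0]) stool();
translate([359, 356, 693]) spool();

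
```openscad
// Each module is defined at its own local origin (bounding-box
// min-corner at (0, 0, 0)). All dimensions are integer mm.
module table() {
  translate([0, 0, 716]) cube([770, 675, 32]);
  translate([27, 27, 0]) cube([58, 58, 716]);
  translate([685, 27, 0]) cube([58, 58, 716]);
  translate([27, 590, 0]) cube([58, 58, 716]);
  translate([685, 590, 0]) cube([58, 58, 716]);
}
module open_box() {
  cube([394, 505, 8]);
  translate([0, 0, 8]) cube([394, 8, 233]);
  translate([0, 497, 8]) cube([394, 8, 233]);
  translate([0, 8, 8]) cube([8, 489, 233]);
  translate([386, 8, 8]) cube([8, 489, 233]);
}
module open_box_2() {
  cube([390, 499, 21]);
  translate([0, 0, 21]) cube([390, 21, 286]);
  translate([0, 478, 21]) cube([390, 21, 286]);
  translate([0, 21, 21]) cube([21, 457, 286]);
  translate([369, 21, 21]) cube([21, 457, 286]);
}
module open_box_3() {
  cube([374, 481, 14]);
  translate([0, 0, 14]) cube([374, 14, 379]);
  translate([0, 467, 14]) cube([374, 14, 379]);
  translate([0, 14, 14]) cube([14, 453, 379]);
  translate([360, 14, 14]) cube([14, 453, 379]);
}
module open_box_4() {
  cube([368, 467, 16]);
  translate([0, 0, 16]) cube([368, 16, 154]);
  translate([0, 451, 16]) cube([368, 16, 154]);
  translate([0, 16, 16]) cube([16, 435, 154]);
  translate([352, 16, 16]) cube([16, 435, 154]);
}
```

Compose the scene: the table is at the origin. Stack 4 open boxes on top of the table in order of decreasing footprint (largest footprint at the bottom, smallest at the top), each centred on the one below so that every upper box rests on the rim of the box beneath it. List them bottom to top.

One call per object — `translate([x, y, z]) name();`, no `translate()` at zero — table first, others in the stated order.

table();
translate([188, 85, 748]) open_box();
translate([190, 88, 989]) open_box_2();
translate([198, 97, 1296]) open_box_3();
translate([201, 104, 1689]) open_box_4();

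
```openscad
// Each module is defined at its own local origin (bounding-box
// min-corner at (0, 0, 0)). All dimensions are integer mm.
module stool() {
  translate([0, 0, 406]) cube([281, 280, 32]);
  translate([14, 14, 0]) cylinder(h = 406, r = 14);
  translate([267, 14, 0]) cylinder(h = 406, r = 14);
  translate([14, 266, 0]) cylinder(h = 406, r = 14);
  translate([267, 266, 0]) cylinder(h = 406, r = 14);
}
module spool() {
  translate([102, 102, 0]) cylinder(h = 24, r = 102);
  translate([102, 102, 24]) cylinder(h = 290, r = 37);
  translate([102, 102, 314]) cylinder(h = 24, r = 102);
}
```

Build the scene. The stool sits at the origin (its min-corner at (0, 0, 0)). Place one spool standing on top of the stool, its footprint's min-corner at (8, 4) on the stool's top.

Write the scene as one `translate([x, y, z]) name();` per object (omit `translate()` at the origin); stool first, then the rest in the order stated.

stool();
translate([8, 4, 438]) spool();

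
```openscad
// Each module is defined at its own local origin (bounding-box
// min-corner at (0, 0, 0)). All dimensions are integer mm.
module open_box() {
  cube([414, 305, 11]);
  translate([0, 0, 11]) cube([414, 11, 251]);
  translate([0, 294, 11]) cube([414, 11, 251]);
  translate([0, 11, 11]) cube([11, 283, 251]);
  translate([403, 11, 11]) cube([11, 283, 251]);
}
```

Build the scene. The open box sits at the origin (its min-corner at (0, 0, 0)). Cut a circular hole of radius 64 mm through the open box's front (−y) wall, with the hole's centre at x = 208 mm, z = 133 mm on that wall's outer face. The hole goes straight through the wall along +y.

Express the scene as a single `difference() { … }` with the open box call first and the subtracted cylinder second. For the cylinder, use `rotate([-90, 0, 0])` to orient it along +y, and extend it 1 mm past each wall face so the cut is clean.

difference() {
  open_box();
  translate([208, -1, 133]) rotate([-90, 0, 0]) cylinder(h = 13, r = 64);
}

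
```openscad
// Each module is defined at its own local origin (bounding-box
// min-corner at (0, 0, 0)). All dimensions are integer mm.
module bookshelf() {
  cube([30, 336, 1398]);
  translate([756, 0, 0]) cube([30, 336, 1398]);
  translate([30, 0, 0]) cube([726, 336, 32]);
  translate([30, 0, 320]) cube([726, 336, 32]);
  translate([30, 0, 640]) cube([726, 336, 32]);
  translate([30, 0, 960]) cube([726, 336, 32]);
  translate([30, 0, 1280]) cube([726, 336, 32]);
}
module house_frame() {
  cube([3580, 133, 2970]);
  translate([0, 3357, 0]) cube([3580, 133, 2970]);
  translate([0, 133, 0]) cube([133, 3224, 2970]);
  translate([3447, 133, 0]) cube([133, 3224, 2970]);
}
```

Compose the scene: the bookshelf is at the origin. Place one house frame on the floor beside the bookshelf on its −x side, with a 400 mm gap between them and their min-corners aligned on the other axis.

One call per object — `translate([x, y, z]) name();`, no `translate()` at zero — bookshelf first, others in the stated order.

bookshelf();
translate([-3980, 0, 0]) house_frame();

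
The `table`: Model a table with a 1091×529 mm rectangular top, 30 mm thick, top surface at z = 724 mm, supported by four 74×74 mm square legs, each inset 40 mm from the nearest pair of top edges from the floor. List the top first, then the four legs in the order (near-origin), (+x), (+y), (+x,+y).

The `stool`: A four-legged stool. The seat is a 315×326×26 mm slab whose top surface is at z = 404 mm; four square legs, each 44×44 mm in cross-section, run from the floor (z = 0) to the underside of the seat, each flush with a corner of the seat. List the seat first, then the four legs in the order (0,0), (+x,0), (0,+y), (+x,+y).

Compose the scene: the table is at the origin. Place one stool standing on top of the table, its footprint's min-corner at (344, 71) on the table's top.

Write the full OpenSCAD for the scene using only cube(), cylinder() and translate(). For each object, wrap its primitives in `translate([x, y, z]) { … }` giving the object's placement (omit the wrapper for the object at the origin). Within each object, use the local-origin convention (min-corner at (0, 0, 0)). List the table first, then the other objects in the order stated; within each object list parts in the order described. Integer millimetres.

translate([0, 0, 694]) cube([1091, 529, 30]);
translate([40, 40, 0]) cube([74, 74, 694]);
translate([977, 40, 0]) cube([74, 74, 694]);
translate([40, 415, 0]) cube([74, 74, 694]);
translate([977, 415, 0]) cube([74, 74, 694]);
translate([344, 71, 724]) {
  translate([0, 0, 378]) cube([315, 326, 26]);
  cube([44, 44, 378]);
  translate([271, 0, 0]) cube([44, 44, 378]);
  translate([0, 282, 0]) cube([44, 44, 378]);
  translate([271, 282, 0]) cube([44, 44, 378]);
}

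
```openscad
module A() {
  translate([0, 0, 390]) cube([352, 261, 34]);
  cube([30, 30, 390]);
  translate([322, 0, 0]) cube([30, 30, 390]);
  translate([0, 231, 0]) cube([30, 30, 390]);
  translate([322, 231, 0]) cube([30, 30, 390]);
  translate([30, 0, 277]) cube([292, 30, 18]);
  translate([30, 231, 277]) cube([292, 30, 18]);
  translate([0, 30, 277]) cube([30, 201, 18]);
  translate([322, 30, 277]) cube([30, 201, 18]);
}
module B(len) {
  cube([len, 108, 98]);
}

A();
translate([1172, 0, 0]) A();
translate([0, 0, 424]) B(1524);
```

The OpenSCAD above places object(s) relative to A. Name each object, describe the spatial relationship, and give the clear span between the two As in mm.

A is a stool. B is a beam. A beam spans the tops of two stools. The clear span between the two stools is 820 mm.

Second stool starts at x = 1172; first ends at x = 352; clear span = 1172 − 352 = 820 mm.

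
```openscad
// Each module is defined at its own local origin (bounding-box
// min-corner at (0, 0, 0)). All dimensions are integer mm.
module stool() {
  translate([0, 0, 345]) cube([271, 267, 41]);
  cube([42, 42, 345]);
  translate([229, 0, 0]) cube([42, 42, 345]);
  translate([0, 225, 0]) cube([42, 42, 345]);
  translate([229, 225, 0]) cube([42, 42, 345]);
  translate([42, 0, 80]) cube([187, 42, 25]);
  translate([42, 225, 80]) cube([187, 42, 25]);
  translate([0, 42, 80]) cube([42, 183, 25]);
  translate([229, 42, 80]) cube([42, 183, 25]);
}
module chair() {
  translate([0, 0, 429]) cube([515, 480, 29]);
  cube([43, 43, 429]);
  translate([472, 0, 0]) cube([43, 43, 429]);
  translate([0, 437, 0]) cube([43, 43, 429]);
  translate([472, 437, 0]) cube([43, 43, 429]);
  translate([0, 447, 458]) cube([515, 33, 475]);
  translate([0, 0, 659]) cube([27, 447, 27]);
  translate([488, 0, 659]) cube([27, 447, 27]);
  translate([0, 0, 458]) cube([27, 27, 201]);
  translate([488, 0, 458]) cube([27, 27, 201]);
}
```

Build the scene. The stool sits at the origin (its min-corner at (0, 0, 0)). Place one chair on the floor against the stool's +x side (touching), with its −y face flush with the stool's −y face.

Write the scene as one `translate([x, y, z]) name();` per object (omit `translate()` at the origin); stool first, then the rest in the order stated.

stool();
translate([271, 0, 0]) chair();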